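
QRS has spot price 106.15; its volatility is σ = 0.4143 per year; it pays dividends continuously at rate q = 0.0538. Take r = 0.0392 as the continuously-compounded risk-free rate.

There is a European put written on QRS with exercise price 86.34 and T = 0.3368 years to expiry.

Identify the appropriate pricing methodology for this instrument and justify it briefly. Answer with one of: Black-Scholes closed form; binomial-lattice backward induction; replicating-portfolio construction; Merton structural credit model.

Key observation: with QRS following a GBM at constant σ and r, the European put struck at 86.34 prices in closed form — nothing here needs a stepwise model or a balance sheet.

framework: Black-Scholes closed form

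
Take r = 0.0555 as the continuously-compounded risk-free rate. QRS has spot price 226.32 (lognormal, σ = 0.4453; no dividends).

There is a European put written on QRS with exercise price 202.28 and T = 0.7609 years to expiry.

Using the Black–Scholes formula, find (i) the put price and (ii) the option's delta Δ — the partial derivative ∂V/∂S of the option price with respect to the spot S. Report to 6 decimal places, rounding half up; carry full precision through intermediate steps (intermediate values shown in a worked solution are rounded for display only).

σ√T = 0.4453·√0.7609 = 0.388433
d₁ = (ln(S/K) + (r+σ²/2)T) / (σ√T) = (ln(226.32/202.28) + (0.0555+0.4453²/2)·0.7609) / 0.388433 = (0.112297 + 0.117670) / 0.388433 = 0.592038
d₂ = d₁ − σ√T = 0.592038 − 0.388433 = 0.203605
e^{−rT} = 0.958649
N(−d₁) = 0.276913,  N(−d₂) = 0.419331
Put price V = K·e^{−rT}·N(−d₂) − S·N(−d₁) = 81.314871 − 62.670866 = 18.644005
Δ = −N(−d₁) = -0.276913

price = 18.644005
Δ = -0.276913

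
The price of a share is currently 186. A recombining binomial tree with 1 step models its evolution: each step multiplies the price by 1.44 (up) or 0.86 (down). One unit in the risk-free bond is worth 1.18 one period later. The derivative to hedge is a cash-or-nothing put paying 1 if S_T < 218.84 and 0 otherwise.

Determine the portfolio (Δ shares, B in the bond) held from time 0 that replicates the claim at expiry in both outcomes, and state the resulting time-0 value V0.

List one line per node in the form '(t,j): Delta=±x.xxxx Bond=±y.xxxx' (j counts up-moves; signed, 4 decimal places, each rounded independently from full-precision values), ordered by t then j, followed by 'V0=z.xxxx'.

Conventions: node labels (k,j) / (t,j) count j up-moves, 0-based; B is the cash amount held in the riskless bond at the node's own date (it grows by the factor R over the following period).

(0,0): Delta=-0.0093 Bond=2.1040
V0=0.3799

Under the risk-neutral measure, an up-move has probability p* = (R−d)/(u−d) = 0.5517 and values discount at R = 1.18.
At maturity the claim pays: V(1,0)=1.0000, V(1,1)=0.0000
Node (0,0) S=186.0000: V=(p*·0.0000+(1−p*)·1.0000)/1.18=0.3799; Δ=(0.0000−1.0000)/(267.8400−159.9600)=-0.0093; B=V−Δ·S=2.1040
Sanity check at the root: Δ(0,0)·S0 + B(0,0) reproduces V0 = 0.3799.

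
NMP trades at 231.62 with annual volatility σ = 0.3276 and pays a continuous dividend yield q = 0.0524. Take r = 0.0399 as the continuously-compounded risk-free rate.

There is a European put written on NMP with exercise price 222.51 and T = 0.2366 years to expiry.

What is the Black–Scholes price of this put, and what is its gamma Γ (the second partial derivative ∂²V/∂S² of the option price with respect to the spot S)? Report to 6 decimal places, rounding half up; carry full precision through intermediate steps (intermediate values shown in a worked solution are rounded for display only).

price = 10.474520
Γ = 0.010166

σ√T = 0.3276·√0.2366 = 0.159350
d₁ = (ln(S/K) + (r−q+σ²/2)T) / (σ√T) = (ln(231.62/222.51) + (0.0399−0.0524+0.3276²/2)·0.2366) / 0.159350 = (0.040126 + 0.009739) / 0.159350 = 0.312926
d₂ = d₁ − σ√T = 0.312926 − 0.159350 = 0.153577
e^{−rT} = 0.990604
e^{−qT} = 0.987679
N(−d₁) = 0.377168,  N(−d₂) = 0.438972
Put price V = K·e^{−rT}·N(−d₂) − S·e^{−qT}·N(−d₁) = 96.757860 − 86.283340 = 10.474520
φ(d₁) = (1/√(2π))·e^{−d₁²/2} = 0.379880
Γ = e^{−qT}·φ(d₁) / (S·σ·√T) = 0.010166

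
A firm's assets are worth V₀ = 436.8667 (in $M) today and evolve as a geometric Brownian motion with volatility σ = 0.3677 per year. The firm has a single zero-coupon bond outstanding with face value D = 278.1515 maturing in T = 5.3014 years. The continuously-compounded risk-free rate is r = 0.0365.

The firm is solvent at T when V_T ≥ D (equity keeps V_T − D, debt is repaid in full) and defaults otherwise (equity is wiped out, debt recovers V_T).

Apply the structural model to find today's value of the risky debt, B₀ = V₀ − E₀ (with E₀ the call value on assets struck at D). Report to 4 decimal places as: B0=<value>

B0=196.5243

Equity is a call on the firm's assets struck at D = 278.1515:
d₁ = [ln(V₀/D) + (r + σ²/2)T] / (σ√T)
   = [ln(436.8667/278.1515) + (0.0365 + 0.5·0.3677²)·5.3014] / (0.3677·√5.3014)
   = [0.451462 + 0.551884] / 0.846621 = 1.185119
d₂ = d₁ − σ√T = 1.185119 − 0.846621 = 0.338499
N(d₁) = 0.882015,  N(d₂) = 0.632506,  e^(−rT) = 0.824069
E₀ = V₀·N(d₁) − D·e^(−rT)·N(d₂)
   = 436.8667·0.882015 − 278.1515·0.824069·0.632506 = 240.342366
B₀ = V₀ − E₀ = 436.8667 − 240.342366 = 196.524334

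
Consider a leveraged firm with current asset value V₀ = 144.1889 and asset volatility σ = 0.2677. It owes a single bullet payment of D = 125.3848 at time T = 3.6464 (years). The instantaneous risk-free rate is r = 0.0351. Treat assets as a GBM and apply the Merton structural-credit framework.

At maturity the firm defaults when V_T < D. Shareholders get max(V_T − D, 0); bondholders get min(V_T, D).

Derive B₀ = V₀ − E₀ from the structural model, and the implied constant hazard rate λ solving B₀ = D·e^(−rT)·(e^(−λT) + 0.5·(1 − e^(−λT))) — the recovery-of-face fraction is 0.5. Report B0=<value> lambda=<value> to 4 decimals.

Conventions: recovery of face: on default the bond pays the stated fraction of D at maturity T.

B0=98.2400 lambda=0.0678

Work the structural quantities from V₀ = 144.1889 against face 125.3848:
d₁ = [ln(V₀/D) + (r + σ²/2)T] / (σ√T)
   = [ln(144.1889/125.3848) + (0.0351 + 0.5·0.2677²)·3.6464] / (0.2677·√3.6464)
   = [0.139737 + 0.258645] / 0.511188 = 0.779326
d₂ = d₁ − σ√T = 0.779326 − 0.511188 = 0.268138
N(d₁) = 0.782106,  N(d₂) = 0.605704,  e^(−rT) = 0.879863
E₀ = V₀·N(d₁) − D·e^(−rT)·N(d₂)
   = 144.1889·0.782106 − 125.3848·0.879863·0.605704 = 45.948910
B₀ = V₀ − E₀ = 144.1889 − 45.948910 = 98.239990
e^(−λT) = (B₀·e^(rT)/D − 0.5)/(1 − 0.5) = (98.2400·1.136540/125.3848 − 0.5)/0.5 = 0.78097662
λ = −ln(0.78097662)/3.6464 = 0.067796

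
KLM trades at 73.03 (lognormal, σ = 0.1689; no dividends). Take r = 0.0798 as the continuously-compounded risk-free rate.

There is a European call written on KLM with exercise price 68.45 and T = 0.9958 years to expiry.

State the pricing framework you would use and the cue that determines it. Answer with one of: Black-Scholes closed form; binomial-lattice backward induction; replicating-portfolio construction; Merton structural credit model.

framework: Black-Scholes closed form

Key observation: the strike-68.45 call on KLM is European-exercise on a continuously-modelled lognormal underlying, so its value is a single closed-form evaluation.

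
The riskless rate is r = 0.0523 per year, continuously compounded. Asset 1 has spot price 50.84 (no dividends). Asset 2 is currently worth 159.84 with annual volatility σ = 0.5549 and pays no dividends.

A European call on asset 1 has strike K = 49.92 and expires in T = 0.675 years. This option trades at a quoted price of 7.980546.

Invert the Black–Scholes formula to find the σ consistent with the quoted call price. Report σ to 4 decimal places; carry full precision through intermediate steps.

At σ = 0.4068 the Black–Scholes value reproduces the quote:
σ√T = 0.4068·√0.675 = 0.334220
d₁ = (ln(S/K) + (r+σ²/2)T) / (σ√T) = (ln(50.84/49.92) + (0.0523+0.4068²/2)·0.675) / 0.334220 = (0.018262 + 0.091154) / 0.334220 = 0.327376
d₂ = d₁ − σ√T = 0.327376 − 0.334220 = -0.006844
e^{−rT} = 0.965313
N(d₁) = 0.628308,  N(d₂) = 0.497270
V = S·N(d₁) − K·e^{−rT}·N(d₂) = 31.943198 − 23.962652 = 7.980546 (equal to the quote); since ∂V/∂σ > 0 for all σ, the implied volatility is unique

sigma = 0.4068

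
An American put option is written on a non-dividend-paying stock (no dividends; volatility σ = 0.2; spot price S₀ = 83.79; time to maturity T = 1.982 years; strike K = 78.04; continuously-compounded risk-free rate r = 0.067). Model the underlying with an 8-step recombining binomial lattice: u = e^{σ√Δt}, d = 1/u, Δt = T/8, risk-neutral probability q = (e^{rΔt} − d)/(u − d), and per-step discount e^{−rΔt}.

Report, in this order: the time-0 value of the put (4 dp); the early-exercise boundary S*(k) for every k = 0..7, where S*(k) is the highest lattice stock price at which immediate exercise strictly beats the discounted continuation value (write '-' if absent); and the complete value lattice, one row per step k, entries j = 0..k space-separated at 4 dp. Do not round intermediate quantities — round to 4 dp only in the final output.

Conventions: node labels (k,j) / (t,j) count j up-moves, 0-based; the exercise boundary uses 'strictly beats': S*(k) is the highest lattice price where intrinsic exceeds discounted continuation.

price = 3.5791
boundary = - - - 62.1572 56.2675 62.1572 68.6634 62.1572
tree:
3.5791
6.0643 1.7262
9.9784 3.1588 0.6481
15.8828 5.6203 1.3119 0.1438
21.7725 9.6572 2.6046 0.3317 0.0000
27.1041 15.8828 5.0361 0.7648 0.0000 0.0000
31.9305 21.7725 9.3766 1.7635 0.0000 0.0000 0.0000
36.2995 27.1041 15.8828 4.0664 0.0000 0.0000 0.0000 0.0000
40.2546 31.9305 21.7725 9.3766 0.0000 0.0000 0.0000 0.0000 0.0000

Δt=0.24775  u=1.10467  d=0.90525  q=0.55906  discount=0.98354
step 8 (expiry): payoffs max(K−S,0) = 40.2546 31.9305 21.7725 9.3766 0.0000 0.0000 0.0000 0.0000 0.0000
step 7: (k=7,j=0): S=41.7405, K−S=36.2995, hold=35.0148 ⇒ V=36.2995 exercise | (k=7,j=1): S=50.9359, K−S=27.1041, hold=25.8193 ⇒ V=27.1041 exercise | (k=7,j=2): S=62.1572, K−S=15.8828, hold=14.5981 ⇒ V=15.8828 exercise | (k=7,j=3): S=75.8505, K−S=2.1895, hold=4.0664 ⇒ V=4.0664 continue | (k=7,j=4): S=92.5605, K−S=0.0000, hold=0.0000 ⇒ V=0.0000 continue | (k=7,j=5): S=112.9517, K−S=0.0000, hold=0.0000 ⇒ V=0.0000 continue | (k=7,j=6): S=137.8352, K−S=0.0000, hold=0.0000 ⇒ V=0.0000 continue | (k=7,j=7): S=168.2005, K−S=0.0000, hold=0.0000 ⇒ V=0.0000 continue  boundary S*=62.1572
step 6: (k=6,j=0): S=46.1095, K−S=31.9305, hold=30.6458 ⇒ V=31.9305 exercise | (k=6,j=1): S=56.2675, K−S=21.7725, hold=20.4878 ⇒ V=21.7725 exercise | (k=6,j=2): S=68.6634, K−S=9.3766, hold=9.1240 ⇒ V=9.3766 exercise | (k=6,j=3): S=83.7900, K−S=0.0000, hold=1.7635 ⇒ V=1.7635 continue | (k=6,j=4): S=102.2491, K−S=0.0000, hold=0.0000 ⇒ V=0.0000 continue | (k=6,j=5): S=124.7747, K−S=0.0000, hold=0.0000 ⇒ V=0.0000 continue | (k=6,j=6): S=152.2627, K−S=0.0000, hold=0.0000 ⇒ V=0.0000 continue  boundary S*=68.6634
step 5: (k=5,j=0): S=50.9359, K−S=27.1041, hold=25.8193 ⇒ V=27.1041 exercise | (k=5,j=1): S=62.1572, K−S=15.8828, hold=14.5981 ⇒ V=15.8828 exercise | (k=5,j=2): S=75.8505, K−S=2.1895, hold=5.0361 ⇒ V=5.0361 continue | (k=5,j=3): S=92.5605, K−S=0.0000, hold=0.7648 ⇒ V=0.7648 continue | (k=5,j=4): S=112.9517, K−S=0.0000, hold=0.0000 ⇒ V=0.0000 continue | (k=5,j=5): S=137.8352, K−S=0.0000, hold=0.0000 ⇒ V=0.0000 continue  boundary S*=62.1572
step 4: (k=4,j=0): S=56.2675, K−S=21.7725, hold=20.4878 ⇒ V=21.7725 exercise | (k=4,j=1): S=68.6634, K−S=9.3766, hold=9.6572 ⇒ V=9.6572 continue | (k=4,j=2): S=83.7900, K−S=0.0000, hold=2.6046 ⇒ V=2.6046 continue | (k=4,j=3): S=102.2491, K−S=0.0000, hold=0.3317 ⇒ V=0.3317 continue | (k=4,j=4): S=124.7747, K−S=0.0000, hold=0.0000 ⇒ V=0.0000 continue  boundary S*=56.2675
step 3: (k=3,j=0): S=62.1572, K−S=15.8828, hold=14.7523 ⇒ V=15.8828 exercise | (k=3,j=1): S=75.8505, K−S=2.1895, hold=5.6203 ⇒ V=5.6203 continue | (k=3,j=2): S=92.5605, K−S=0.0000, hold=1.3119 ⇒ V=1.3119 continue | (k=3,j=3): S=112.9517, K−S=0.0000, hold=0.1438 ⇒ V=0.1438 continue  boundary S*=62.1572
step 2: (k=2,j=0): S=68.6634, K−S=9.3766, hold=9.9784 ⇒ V=9.9784 continue | (k=2,j=1): S=83.7900, K−S=0.0000, hold=3.1588 ⇒ V=3.1588 continue | (k=2,j=2): S=102.2491, K−S=0.0000, hold=0.6481 ⇒ V=0.6481 continue  boundary S*=-
step 1: (k=1,j=0): S=75.8505, K−S=2.1895, hold=6.0643 ⇒ V=6.0643 continue | (k=1,j=1): S=92.5605, K−S=0.0000, hold=1.7262 ⇒ V=1.7262 continue  boundary S*=-
step 0: (k=0,j=0): S=83.7900, K−S=0.0000, hold=3.5791 ⇒ V=3.5791 continue  boundary S*=-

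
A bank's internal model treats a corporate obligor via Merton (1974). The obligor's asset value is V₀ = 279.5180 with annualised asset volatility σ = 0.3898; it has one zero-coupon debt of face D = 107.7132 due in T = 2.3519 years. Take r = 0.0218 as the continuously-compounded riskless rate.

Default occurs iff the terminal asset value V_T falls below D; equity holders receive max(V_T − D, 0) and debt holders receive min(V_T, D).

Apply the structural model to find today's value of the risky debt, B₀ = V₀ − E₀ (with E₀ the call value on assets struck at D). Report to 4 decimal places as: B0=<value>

With assets at 279.5180 and a single debt payment of 107.7132 at 2.3519 years:
d₁ = [ln(V₀/D) + (r + σ²/2)T] / (σ√T)
   = [ln(279.5180/107.7132) + (0.0218 + 0.5·0.3898²)·2.3519] / (0.3898·√2.3519)
   = [0.953595 + 0.229950] / 0.597794 = 1.979855
d₂ = d₁ − σ√T = 1.979855 − 0.597794 = 1.382061
N(d₁) = 0.976140,  N(d₂) = 0.916524,  e^(−rT) = 0.950021
E₀ = V₀·N(d₁) − D·e^(−rT)·N(d₂)
   = 279.5180·0.976140 − 107.7132·0.950021·0.916524 = 179.061071
B₀ = V₀ − E₀ = 279.5180 − 179.061071 = 100.456929

B0=100.4569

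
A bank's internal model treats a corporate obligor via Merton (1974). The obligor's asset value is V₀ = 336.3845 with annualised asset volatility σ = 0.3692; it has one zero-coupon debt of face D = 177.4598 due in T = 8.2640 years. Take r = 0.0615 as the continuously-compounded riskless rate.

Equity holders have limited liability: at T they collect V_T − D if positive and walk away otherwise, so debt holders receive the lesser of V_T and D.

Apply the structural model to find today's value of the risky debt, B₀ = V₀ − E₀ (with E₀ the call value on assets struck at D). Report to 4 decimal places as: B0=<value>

B0=93.6842

With assets at 336.3845 and a single debt payment of 177.4598 at 8.2640 years:
d₁ = [ln(V₀/D) + (r + σ²/2)T] / (σ√T)
   = [ln(336.3845/177.4598) + (0.0615 + 0.5·0.3692²)·8.2640] / (0.3692·√8.2640)
   = [0.639511 + 1.071463] / 1.061346 = 1.612080
d₂ = d₁ − σ√T = 1.612080 − 1.061346 = 0.550734
N(d₁) = 0.946528,  N(d₂) = 0.709092,  e^(−rT) = 0.601556
E₀ = V₀·N(d₁) − D·e^(−rT)·N(d₂)
   = 336.3845·0.946528 − 177.4598·0.601556·0.709092 = 242.700280
B₀ = V₀ − E₀ = 336.3845 − 242.700280 = 93.684220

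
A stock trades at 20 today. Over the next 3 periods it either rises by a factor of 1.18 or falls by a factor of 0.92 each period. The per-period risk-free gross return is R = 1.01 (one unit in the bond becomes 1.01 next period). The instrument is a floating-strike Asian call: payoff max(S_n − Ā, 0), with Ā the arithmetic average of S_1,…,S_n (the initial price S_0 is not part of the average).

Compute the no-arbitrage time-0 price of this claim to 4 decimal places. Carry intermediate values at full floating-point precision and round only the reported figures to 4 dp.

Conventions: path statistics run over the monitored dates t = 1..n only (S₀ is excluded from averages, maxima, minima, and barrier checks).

Risk-neutral up-probability p* = (R−d)/(u−d) = (1.01−0.92)/(1.18−0.92) = 0.3462; the claim prices as the p*-weighted sum of path payoffs discounted by R^3.
Enumerate all 2^3 = 8 price paths (U = up ×1.18, D = down ×0.92); each path with k up-moves has probability p*^k·(1−p*)^(3−k).
DDD: Ā=16.9673, payoff=0.0000, prob=0.279529
UDD: Ā=21.7623, payoff=0.0000, prob=0.147986
DUD: Ā=20.0290, payoff=0.0000, prob=0.147986
UUD: Ā=25.6894, payoff=0.0000, prob=0.078345
DDU: Ā=18.4343, payoff=1.5407, prob=0.147986
UDU: Ā=23.6441, payoff=1.9761, prob=0.078345
DUU: Ā=21.9107, payoff=3.7094, prob=0.078345
UUU: Ā=28.1029, payoff=4.7578, prob=0.041477
Price = Σ prob·payoff / R^3 = 0.870775 / 1.030301 = 0.8452

price = 0.8452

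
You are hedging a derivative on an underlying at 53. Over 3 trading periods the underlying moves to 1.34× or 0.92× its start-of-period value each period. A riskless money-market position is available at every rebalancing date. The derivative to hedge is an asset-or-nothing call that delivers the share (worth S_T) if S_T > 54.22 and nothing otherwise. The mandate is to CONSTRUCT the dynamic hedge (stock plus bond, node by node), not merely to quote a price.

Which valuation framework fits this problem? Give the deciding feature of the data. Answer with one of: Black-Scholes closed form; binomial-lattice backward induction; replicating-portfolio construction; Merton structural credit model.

framework: replicating-portfolio construction

Key observation: the mandate to exhibit the hedge at every date and state singles out the replicating-portfolio construction on the 3-period tree with factors 1.34 and 0.92 from 53.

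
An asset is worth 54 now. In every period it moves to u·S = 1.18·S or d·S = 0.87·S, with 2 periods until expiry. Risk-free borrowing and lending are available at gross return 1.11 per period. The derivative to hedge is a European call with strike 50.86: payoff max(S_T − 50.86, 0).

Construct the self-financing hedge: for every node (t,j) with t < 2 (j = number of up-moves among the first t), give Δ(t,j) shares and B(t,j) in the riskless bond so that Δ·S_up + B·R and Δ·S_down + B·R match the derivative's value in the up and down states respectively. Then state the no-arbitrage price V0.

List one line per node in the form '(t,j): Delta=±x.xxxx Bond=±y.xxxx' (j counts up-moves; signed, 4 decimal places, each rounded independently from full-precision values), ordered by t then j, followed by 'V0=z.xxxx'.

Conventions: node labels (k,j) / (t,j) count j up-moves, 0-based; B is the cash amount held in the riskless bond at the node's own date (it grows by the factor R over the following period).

Arbitrage-free pricing uses the up-move probability p* = (R−d)/(u−d) = 0.7742, discounting each step at R = 1.11.
Expiry values: V(2,0)=0.0000, V(2,1)=4.5764, V(2,2)=24.3296
Node (1,0) S=46.9800: V=(p*·4.5764+(1−p*)·0.0000)/1.11=3.1919; Δ=(4.5764−0.0000)/(55.4364−40.8726)=0.3142; B=V−Δ·S=-11.5707
Node (1,1) S=63.7200: V=(p*·24.3296+(1−p*)·4.5764)/1.11=17.9002; Δ=(24.3296−4.5764)/(75.1896−55.4364)=1.0000; B=V−Δ·S=-45.8198
Node (0,0) S=54.0000: V=(p*·17.9002+(1−p*)·3.1919)/1.11=13.1342; Δ=(17.9002−3.1919)/(63.7200−46.9800)=0.8786; B=V−Δ·S=-34.3118
Sanity check at the root: Δ(0,0)·S0 + B(0,0) reproduces V0 = 13.1342.

(0,0): Delta=0.8786 Bond=-34.3118
(1,0): Delta=0.3142 Bond=-11.5707
(1,1): Delta=1.0000 Bond=-45.8198
V0=13.1342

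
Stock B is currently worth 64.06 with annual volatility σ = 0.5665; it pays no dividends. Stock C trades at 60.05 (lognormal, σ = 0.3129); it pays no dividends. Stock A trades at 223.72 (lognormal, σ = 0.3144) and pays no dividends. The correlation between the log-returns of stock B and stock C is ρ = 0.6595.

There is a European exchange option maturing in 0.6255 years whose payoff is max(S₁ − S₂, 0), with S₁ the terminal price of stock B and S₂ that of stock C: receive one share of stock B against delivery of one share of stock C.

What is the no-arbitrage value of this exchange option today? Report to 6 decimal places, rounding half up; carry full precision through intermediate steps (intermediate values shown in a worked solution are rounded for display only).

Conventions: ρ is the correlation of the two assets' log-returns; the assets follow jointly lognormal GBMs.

σ_eff = √(σ₁² + σ₂² − 2ρσ₁σ₂) = √(0.5665² + 0.3129² − 2·0.6595·0.5665·0.3129) = 0.430146
d₁ = (ln(S₁/S₂) + (q₂ − q₁ + σ_eff²/2)T) / (σ_eff√T) = (ln(64.06/60.05) + (0.0 − 0.0 + 0.092513)·0.6255) / 0.340196 = 0.360114
d₂ = d₁ − σ_eff√T = 0.360114 − 0.340196 = 0.019917
N(d₁) = 0.640619,  N(d₂) = 0.507945
V = S₁·e^{−q₁T}·N(d₁) − S₂·e^{−q₂T}·N(d₂) = 41.038050 − 30.502121 = 10.535929
Key observation: pricing in stock C-units makes this a unit-strike call on the ratio S₁/S₂ — the risk-free rate cancels and cannot affect the value.

exchange price = 10.535929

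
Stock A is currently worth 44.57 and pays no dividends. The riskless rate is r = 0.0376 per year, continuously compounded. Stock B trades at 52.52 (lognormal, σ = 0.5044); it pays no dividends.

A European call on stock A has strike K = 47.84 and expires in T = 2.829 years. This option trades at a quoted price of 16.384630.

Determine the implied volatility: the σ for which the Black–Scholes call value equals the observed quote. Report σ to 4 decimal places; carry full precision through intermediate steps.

At σ = 0.5497 the Black–Scholes value reproduces the quote:
σ√T = 0.5497·√2.829 = 0.924575
d₁ = (ln(S/K) + (r+σ²/2)T) / (σ√T) = (ln(44.57/47.84) + (0.0376+0.5497²/2)·2.829) / 0.924575 = (-0.070801 + 0.533790) / 0.924575 = 0.500759
d₂ = d₁ − σ√T = 0.500759 − 0.924575 = -0.423817
e^{−rT} = 0.899092
N(d₁) = 0.691729,  N(d₂) = 0.335850
V = S·N(d₁) − K·e^{−rT}·N(d₂) = 30.830382 − 14.445752 = 16.384630 (the quoted price), and the Black–Scholes price is strictly increasing in σ, so σ is unique

sigma = 0.5497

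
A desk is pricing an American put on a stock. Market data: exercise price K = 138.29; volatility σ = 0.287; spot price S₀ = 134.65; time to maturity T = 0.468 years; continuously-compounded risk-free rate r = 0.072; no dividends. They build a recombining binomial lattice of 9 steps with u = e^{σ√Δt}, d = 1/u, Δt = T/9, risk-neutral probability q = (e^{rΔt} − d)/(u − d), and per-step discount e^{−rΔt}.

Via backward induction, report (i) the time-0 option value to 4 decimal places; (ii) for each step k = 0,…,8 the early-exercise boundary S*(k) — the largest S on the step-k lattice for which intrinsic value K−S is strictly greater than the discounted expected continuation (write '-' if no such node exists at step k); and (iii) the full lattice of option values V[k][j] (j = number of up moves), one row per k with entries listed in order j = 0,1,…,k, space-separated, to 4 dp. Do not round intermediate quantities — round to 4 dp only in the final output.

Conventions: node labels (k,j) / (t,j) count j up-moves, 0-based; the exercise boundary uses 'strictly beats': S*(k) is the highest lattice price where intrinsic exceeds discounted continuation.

price = 10.7292
boundary = - - - 110.6465 103.6370 110.6465 118.1301 110.6465 118.1301
tree:
10.7292
15.1785 6.5717
20.8277 9.9113 3.4404
27.6435 14.4912 5.6235 1.3872
34.6530 20.4349 8.9386 2.5086 0.3296
41.2184 27.6435 13.7216 4.4503 0.6784 0.0000
47.3680 34.6530 20.1599 7.6925 1.3961 0.0000 0.0000
53.1279 41.2184 27.6435 12.8136 2.8733 0.0000 0.0000 0.0000
58.5230 47.3680 34.6530 20.1599 5.9134 0.0000 0.0000 0.0000 0.0000
63.5762 53.1279 41.2184 27.6435 12.1701 0.0000 0.0000 0.0000 0.0000 0.0000

Δt=0.05200  u=1.06764  d=0.93665  q=0.51228  discount=0.99626
step 9 (expiry): payoffs max(K−S,0) = 63.5762 53.1279 41.2184 27.6435 12.1701 0.0000 0.0000 0.0000 0.0000 0.0000
step 8: (k=8,j=0): S=79.7670, K−S=58.5230, hold=58.0062 ⇒ V=58.5230 exercise | (k=8,j=1): S=90.9220, K−S=47.3680, hold=46.8512 ⇒ V=47.3680 exercise | (k=8,j=2): S=103.6370, K−S=34.6530, hold=34.1362 ⇒ V=34.6530 exercise | (k=8,j=3): S=118.1301, K−S=20.1599, hold=19.6431 ⇒ V=20.1599 exercise | (k=8,j=4): S=134.6500, K−S=3.6400, hold=5.9134 ⇒ V=5.9134 continue | (k=8,j=5): S=153.4801, K−S=0.0000, hold=0.0000 ⇒ V=0.0000 continue | (k=8,j=6): S=174.9435, K−S=0.0000, hold=0.0000 ⇒ V=0.0000 continue | (k=8,j=7): S=199.4085, K−S=0.0000, hold=0.0000 ⇒ V=0.0000 continue | (k=8,j=8): S=227.2947, K−S=0.0000, hold=0.0000 ⇒ V=0.0000 continue  boundary S*=118.1301
step 7: (k=7,j=0): S=85.1621, K−S=53.1279, hold=52.6111 ⇒ V=53.1279 exercise | (k=7,j=1): S=97.0716, K−S=41.2184, hold=40.7016 ⇒ V=41.2184 exercise | (k=7,j=2): S=110.6465, K−S=27.6435, hold=27.1267 ⇒ V=27.6435 exercise | (k=7,j=3): S=126.1199, K−S=12.1701, hold=12.8136 ⇒ V=12.8136 continue | (k=7,j=4): S=143.7571, K−S=0.0000, hold=2.8733 ⇒ V=2.8733 continue | (k=7,j=5): S=163.8608, K−S=0.0000, hold=0.0000 ⇒ V=0.0000 continue | (k=7,j=6): S=186.7758, K−S=0.0000, hold=0.0000 ⇒ V=0.0000 continue | (k=7,j=7): S=212.8955, K−S=0.0000, hold=0.0000 ⇒ V=0.0000 continue  boundary S*=110.6465
step 6: (k=6,j=0): S=90.9220, K−S=47.3680, hold=46.8512 ⇒ V=47.3680 exercise | (k=6,j=1): S=103.6370, K−S=34.6530, hold=34.1362 ⇒ V=34.6530 exercise | (k=6,j=2): S=118.1301, K−S=20.1599, hold=19.9715 ⇒ V=20.1599 exercise | (k=6,j=3): S=134.6500, K−S=3.6400, hold=7.6925 ⇒ V=7.6925 continue | (k=6,j=4): S=153.4801, K−S=0.0000, hold=1.3961 ⇒ V=1.3961 continue | (k=6,j=5): S=174.9435, K−S=0.0000, hold=0.0000 ⇒ V=0.0000 continue | (k=6,j=6): S=199.4085, K−S=0.0000, hold=0.0000 ⇒ V=0.0000 continue  boundary S*=118.1301
step 5: (k=5,j=0): S=97.0716, K−S=41.2184, hold=40.7016 ⇒ V=41.2184 exercise | (k=5,j=1): S=110.6465, K−S=27.6435, hold=27.1267 ⇒ V=27.6435 exercise | (k=5,j=2): S=126.1199, K−S=12.1701, hold=13.7216 ⇒ V=13.7216 continue | (k=5,j=3): S=143.7571, K−S=0.0000, hold=4.4503 ⇒ V=4.4503 continue | (k=5,j=4): S=163.8608, K−S=0.0000, hold=0.6784 ⇒ V=0.6784 continue | (k=5,j=5): S=186.7758, K−S=0.0000, hold=0.0000 ⇒ V=0.0000 continue  boundary S*=110.6465
step 4: (k=4,j=0): S=103.6370, K−S=34.6530, hold=34.1362 ⇒ V=34.6530 exercise | (k=4,j=1): S=118.1301, K−S=20.1599, hold=20.4349 ⇒ V=20.4349 continue | (k=4,j=2): S=134.6500, K−S=3.6400, hold=8.9386 ⇒ V=8.9386 continue | (k=4,j=3): S=153.4801, K−S=0.0000, hold=2.5086 ⇒ V=2.5086 continue | (k=4,j=4): S=174.9435, K−S=0.0000, hold=0.3296 ⇒ V=0.3296 continue  boundary S*=103.6370
step 3: (k=3,j=0): S=110.6465, K−S=27.6435, hold=27.2671 ⇒ V=27.6435 exercise | (k=3,j=1): S=126.1199, K−S=12.1701, hold=14.4912 ⇒ V=14.4912 continue | (k=3,j=2): S=143.7571, K−S=0.0000, hold=5.6235 ⇒ V=5.6235 continue | (k=3,j=3): S=163.8608, K−S=0.0000, hold=1.3872 ⇒ V=1.3872 continue  boundary S*=110.6465
step 2: (k=2,j=0): S=118.1301, K−S=20.1599, hold=20.8277 ⇒ V=20.8277 continue | (k=2,j=1): S=134.6500, K−S=3.6400, hold=9.9113 ⇒ V=9.9113 continue | (k=2,j=2): S=153.4801, K−S=0.0000, hold=3.4404 ⇒ V=3.4404 continue  boundary S*=-
step 1: (k=1,j=0): S=126.1199, K−S=12.1701, hold=15.1785 ⇒ V=15.1785 continue | (k=1,j=1): S=143.7571, K−S=0.0000, hold=6.5717 ⇒ V=6.5717 continue  boundary S*=-
step 0: (k=0,j=0): S=134.6500, K−S=3.6400, hold=10.7292 ⇒ V=10.7292 continue  boundary S*=-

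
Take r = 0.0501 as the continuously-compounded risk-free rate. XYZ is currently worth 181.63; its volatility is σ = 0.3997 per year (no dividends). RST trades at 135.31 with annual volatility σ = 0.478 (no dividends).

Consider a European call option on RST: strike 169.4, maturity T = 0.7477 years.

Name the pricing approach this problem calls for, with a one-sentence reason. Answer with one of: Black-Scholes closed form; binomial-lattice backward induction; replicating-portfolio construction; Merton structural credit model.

Key observation: a European claim on RST (strike 169.4) — a lognormal (GBM) underlying with constant rate and volatility — has an exact closed-form value; no lattice or capital structure is involved.

framework: Black-Scholes closed form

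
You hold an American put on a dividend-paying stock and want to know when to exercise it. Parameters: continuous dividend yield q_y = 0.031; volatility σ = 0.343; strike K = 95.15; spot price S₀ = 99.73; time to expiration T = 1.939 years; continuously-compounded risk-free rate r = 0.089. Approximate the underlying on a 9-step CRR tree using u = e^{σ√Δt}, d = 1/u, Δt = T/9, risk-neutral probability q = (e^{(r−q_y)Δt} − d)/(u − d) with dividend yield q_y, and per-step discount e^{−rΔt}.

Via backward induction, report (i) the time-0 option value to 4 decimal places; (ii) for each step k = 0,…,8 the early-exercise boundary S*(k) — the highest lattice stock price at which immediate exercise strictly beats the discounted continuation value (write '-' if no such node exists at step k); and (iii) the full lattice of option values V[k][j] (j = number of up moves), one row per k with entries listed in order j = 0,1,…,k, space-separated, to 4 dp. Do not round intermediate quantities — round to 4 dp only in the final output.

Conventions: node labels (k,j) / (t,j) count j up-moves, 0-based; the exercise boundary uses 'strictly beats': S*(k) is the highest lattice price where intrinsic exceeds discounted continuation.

price = 11.9873
boundary = - - - 61.8583 52.7540 61.8583 52.7540 61.8583 72.5338
tree:
11.9873
17.3167 7.1140
24.3618 10.9316 3.5660
33.2917 16.3617 5.9164 1.3501
42.3960 23.7523 9.5935 2.4629 0.2879
50.1604 33.2917 15.1182 4.4317 0.5864 0.0000
56.7819 42.3960 22.9747 7.8352 1.1945 0.0000 0.0000
62.4290 50.1604 33.2917 13.5317 2.4334 0.0000 0.0000 0.0000
67.2448 56.7819 42.3960 22.6162 4.9571 0.0000 0.0000 0.0000 0.0000
71.3519 62.4290 50.1604 33.2917 10.0983 0.0000 0.0000 0.0000 0.0000 0.0000

Δt=0.21544, u=1.17258, d=0.85282, q=0.49961, disc=e^(-rΔt)=0.98101
k=9 terminal: V=max(K-S,0) → 71.3519 62.4290 50.1604 33.2917 10.0983 0.0000 0.0000 0.0000 0.0000 0.0000
k=8: j=0 S=27.9052 intr=67.2448 cont=65.6235 V=67.2448[EX]; j=1 S=38.3681 intr=56.7819 cont=55.2303 V=56.7819[EX]; j=2 S=52.7540 intr=42.3960 cont=40.9401 V=42.3960[EX]; j=3 S=72.5338 intr=22.6162 cont=21.2919 V=22.6162[EX]; j=4 S=99.7300 intr=0.0000 cont=4.9571 V=4.9571[hold]; j=5 S=137.1233 intr=0.0000 cont=0.0000 V=0.0000[hold]; j=6 S=188.5369 intr=0.0000 cont=0.0000 V=0.0000[hold]; j=7 S=259.2279 intr=0.0000 cont=0.0000 V=0.0000[hold]; j=8 S=356.4241 intr=0.0000 cont=0.0000 V=0.0000[hold]  S*(8)=72.5338
k=7: j=0 S=32.7210 intr=62.4290 cont=60.8397 V=62.4290[EX]; j=1 S=44.9896 intr=50.1604 cont=48.6528 V=50.1604[EX]; j=2 S=61.8583 intr=33.2917 cont=31.8964 V=33.2917[EX]; j=3 S=85.0517 intr=10.0983 cont=13.5317 V=13.5317[hold]; j=4 S=116.9415 intr=0.0000 cont=2.4334 V=2.4334[hold]; j=5 S=160.7881 intr=0.0000 cont=0.0000 V=0.0000[hold]; j=6 S=221.0747 intr=0.0000 cont=0.0000 V=0.0000[hold]; j=7 S=303.9656 intr=0.0000 cont=0.0000 V=0.0000[hold]  S*(7)=61.8583
k=6: j=0 S=38.3681 intr=56.7819 cont=55.2303 V=56.7819[EX]; j=1 S=52.7540 intr=42.3960 cont=40.9401 V=42.3960[EX]; j=2 S=72.5338 intr=22.6162 cont=22.9747 V=22.9747[hold]; j=3 S=99.7300 intr=0.0000 cont=7.8352 V=7.8352[hold]; j=4 S=137.1233 intr=0.0000 cont=1.1945 V=1.1945[hold]; j=5 S=188.5369 intr=0.0000 cont=0.0000 V=0.0000[hold]; j=6 S=259.2279 intr=0.0000 cont=0.0000 V=0.0000[hold]  S*(6)=52.7540
k=5: j=0 S=44.9896 intr=50.1604 cont=48.6528 V=50.1604[EX]; j=1 S=61.8583 intr=33.2917 cont=32.0721 V=33.2917[EX]; j=2 S=85.0517 intr=10.0983 cont=15.1182 V=15.1182[hold]; j=3 S=116.9415 intr=0.0000 cont=4.4317 V=4.4317[hold]; j=4 S=160.7881 intr=0.0000 cont=0.5864 V=0.5864[hold]; j=5 S=221.0747 intr=0.0000 cont=0.0000 V=0.0000[hold]  S*(5)=61.8583
k=4: j=0 S=52.7540 intr=42.3960 cont=40.9401 V=42.3960[EX]; j=1 S=72.5338 intr=22.6162 cont=23.7523 V=23.7523[hold]; j=2 S=99.7300 intr=0.0000 cont=9.5935 V=9.5935[hold]; j=3 S=137.1233 intr=0.0000 cont=2.4629 V=2.4629[hold]; j=4 S=188.5369 intr=0.0000 cont=0.2879 V=0.2879[hold]  S*(4)=52.7540
k=3: j=0 S=61.8583 intr=33.2917 cont=32.4532 V=33.2917[EX]; j=1 S=85.0517 intr=10.0983 cont=16.3617 V=16.3617[hold]; j=2 S=116.9415 intr=0.0000 cont=5.9164 V=5.9164[hold]; j=3 S=160.7881 intr=0.0000 cont=1.3501 V=1.3501[hold]  S*(3)=61.8583
k=2: j=0 S=72.5338 intr=22.6162 cont=24.3618 V=24.3618[hold]; j=1 S=99.7300 intr=0.0000 cont=10.9316 V=10.9316[hold]; j=2 S=137.1233 intr=0.0000 cont=3.5660 V=3.5660[hold]  S*(2)=-
k=1: j=0 S=85.0517 intr=10.0983 cont=17.3167 V=17.3167[hold]; j=1 S=116.9415 intr=0.0000 cont=7.1140 V=7.1140[hold]  S*(1)=-
k=0: j=0 S=99.7300 intr=0.0000 cont=11.9873 V=11.9873[hold]  S*(0)=-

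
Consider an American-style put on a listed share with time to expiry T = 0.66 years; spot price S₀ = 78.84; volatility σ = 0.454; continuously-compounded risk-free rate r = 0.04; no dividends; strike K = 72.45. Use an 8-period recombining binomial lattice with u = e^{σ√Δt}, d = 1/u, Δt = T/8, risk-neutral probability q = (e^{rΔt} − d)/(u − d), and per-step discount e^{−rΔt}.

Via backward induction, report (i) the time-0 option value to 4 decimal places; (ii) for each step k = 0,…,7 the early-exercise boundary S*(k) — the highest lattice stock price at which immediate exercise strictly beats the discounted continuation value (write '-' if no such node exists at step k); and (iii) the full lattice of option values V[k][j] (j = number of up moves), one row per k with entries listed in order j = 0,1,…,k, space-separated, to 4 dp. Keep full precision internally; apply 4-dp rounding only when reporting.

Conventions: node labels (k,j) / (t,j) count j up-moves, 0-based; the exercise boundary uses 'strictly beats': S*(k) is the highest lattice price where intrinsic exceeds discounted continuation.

params: Δt=0.08250 u=1.13929 d=0.87774 q=0.48008 e^(-rΔt)=0.99671
t_8 payoffs: 44.6730 36.3962 25.6532 11.7091 0.0000 0.0000 0.0000 0.0000 0.0000
t_7: node(7,0) S=31.6459 payoff=40.8041 vs cont=40.5654 → 40.8041 [stop]  node(7,1) S=41.0755 payoff=31.3745 vs cont=31.1358 → 31.3745 [stop]  node(7,2) S=53.3149 payoff=19.1351 vs cont=18.8964 → 19.1351 [stop]  node(7,3) S=69.2012 payoff=3.2488 vs cont=6.0677 → 6.0677 [wait]  node(7,4) S=89.8213 payoff=0.0000 vs cont=0.0000 → 0.0000 [wait]  node(7,5) S=116.5855 payoff=0.0000 vs cont=0.0000 → 0.0000 [wait]  node(7,6) S=151.3248 payoff=0.0000 vs cont=0.0000 → 0.0000 [wait]  node(7,7) S=196.4153 payoff=0.0000 vs cont=0.0000 → 0.0000 [wait]  ⇒ S*(7)=53.3149
t_6: node(6,0) S=36.0538 payoff=36.3962 vs cont=36.1576 → 36.3962 [stop]  node(6,1) S=46.7968 payoff=25.6532 vs cont=25.4145 → 25.6532 [stop]  node(6,2) S=60.7409 payoff=11.7091 vs cont=12.8193 → 12.8193 [wait]  node(6,3) S=78.8400 payoff=0.0000 vs cont=3.1443 → 3.1443 [wait]  node(6,4) S=102.3321 payoff=0.0000 vs cont=0.0000 → 0.0000 [wait]  node(6,5) S=132.8242 payoff=0.0000 vs cont=0.0000 → 0.0000 [wait]  node(6,6) S=172.4022 payoff=0.0000 vs cont=0.0000 → 0.0000 [wait]  ⇒ S*(6)=46.7968
t_5: node(5,0) S=41.0755 payoff=31.3745 vs cont=31.1358 → 31.3745 [stop]  node(5,1) S=53.3149 payoff=19.1351 vs cont=19.4276 → 19.4276 [wait]  node(5,2) S=69.2012 payoff=3.2488 vs cont=8.1475 → 8.1475 [wait]  node(5,3) S=89.8213 payoff=0.0000 vs cont=1.6294 → 1.6294 [wait]  node(5,4) S=116.5855 payoff=0.0000 vs cont=0.0000 → 0.0000 [wait]  node(5,5) S=151.3248 payoff=0.0000 vs cont=0.0000 → 0.0000 [wait]  ⇒ S*(5)=41.0755
t_4: node(4,0) S=46.7968 payoff=25.6532 vs cont=25.5545 → 25.6532 [stop]  node(4,1) S=60.7409 payoff=11.7091 vs cont=13.9661 → 13.9661 [wait]  node(4,2) S=78.8400 payoff=0.0000 vs cont=5.0017 → 5.0017 [wait]  node(4,3) S=102.3321 payoff=0.0000 vs cont=0.8444 → 0.8444 [wait]  node(4,4) S=132.8242 payoff=0.0000 vs cont=0.0000 → 0.0000 [wait]  ⇒ S*(4)=46.7968
t_3: node(3,0) S=53.3149 payoff=19.1351 vs cont=19.9764 → 19.9764 [wait]  node(3,1) S=69.2012 payoff=3.2488 vs cont=9.6306 → 9.6306 [wait]  node(3,2) S=89.8213 payoff=0.0000 vs cont=2.9959 → 2.9959 [wait]  node(3,3) S=116.5855 payoff=0.0000 vs cont=0.4375 → 0.4375 [wait]  ⇒ S*(3)=-
t_2: node(2,0) S=60.7409 payoff=11.7091 vs cont=14.9601 → 14.9601 [wait]  node(2,1) S=78.8400 payoff=0.0000 vs cont=6.4242 → 6.4242 [wait]  node(2,2) S=102.3321 payoff=0.0000 vs cont=1.7619 → 1.7619 [wait]  ⇒ S*(2)=-
t_1: node(1,0) S=69.2012 payoff=3.2488 vs cont=10.8264 → 10.8264 [wait]  node(1,1) S=89.8213 payoff=0.0000 vs cont=4.1721 → 4.1721 [wait]  ⇒ S*(1)=-
t_0: node(0,0) S=78.8400 payoff=0.0000 vs cont=7.6066 → 7.6066 [wait]  ⇒ S*(0)=-

price = 7.6066
boundary = - - - - 46.7968 41.0755 46.7968 53.3149
tree:
7.6066
10.8264 4.1721
14.9601 6.4242 1.7619
19.9764 9.6306 2.9959 0.4375
25.6532 13.9661 5.0017 0.8444 0.0000
31.3745 19.4276 8.1475 1.6294 0.0000 0.0000
36.3962 25.6532 12.8193 3.1443 0.0000 0.0000 0.0000
40.8041 31.3745 19.1351 6.0677 0.0000 0.0000 0.0000 0.0000
44.6730 36.3962 25.6532 11.7091 0.0000 0.0000 0.0000 0.0000 0.0000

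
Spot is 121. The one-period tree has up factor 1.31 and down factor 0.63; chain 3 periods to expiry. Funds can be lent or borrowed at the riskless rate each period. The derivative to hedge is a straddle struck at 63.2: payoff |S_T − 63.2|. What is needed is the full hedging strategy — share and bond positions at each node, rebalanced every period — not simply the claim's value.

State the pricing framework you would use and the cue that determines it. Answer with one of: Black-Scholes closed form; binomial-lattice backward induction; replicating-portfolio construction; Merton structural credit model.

framework: replicating-portfolio construction

Key observation: what is demanded is not a single number but the (Δ, B) position at each node of the 1.31/0.63 tree starting at 121; constructing those positions is the replicating-portfolio method.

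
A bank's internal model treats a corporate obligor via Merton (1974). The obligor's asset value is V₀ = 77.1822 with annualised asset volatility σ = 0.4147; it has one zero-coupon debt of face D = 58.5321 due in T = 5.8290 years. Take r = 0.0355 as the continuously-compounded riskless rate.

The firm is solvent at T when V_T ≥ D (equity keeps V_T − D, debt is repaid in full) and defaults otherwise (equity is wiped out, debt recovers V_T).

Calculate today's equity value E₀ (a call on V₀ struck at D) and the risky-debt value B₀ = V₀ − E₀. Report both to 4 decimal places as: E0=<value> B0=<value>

E0=41.1671 B0=36.0151

With assets at 77.1822 and a single debt payment of 58.5321 at 5.8290 years:
d₁ = [ln(V₀/D) + (r + σ²/2)T] / (σ√T)
   = [ln(77.1822/58.5321) + (0.0355 + 0.5·0.4147²)·5.8290] / (0.4147·√5.8290)
   = [0.276594 + 0.708154] / 1.001224 = 0.983544
d₂ = d₁ − σ√T = 0.983544 − 1.001224 = -0.017680
N(d₁) = 0.837330,  N(d₂) = 0.492947,  e^(−rT) = 0.813077
E₀ = V₀·N(d₁) − D·e^(−rT)·N(d₂)
   = 77.1822·0.837330 − 58.5321·0.813077·0.492947 = 41.167078
B₀ = V₀ − E₀ = 77.1822 − 41.167078 = 36.015122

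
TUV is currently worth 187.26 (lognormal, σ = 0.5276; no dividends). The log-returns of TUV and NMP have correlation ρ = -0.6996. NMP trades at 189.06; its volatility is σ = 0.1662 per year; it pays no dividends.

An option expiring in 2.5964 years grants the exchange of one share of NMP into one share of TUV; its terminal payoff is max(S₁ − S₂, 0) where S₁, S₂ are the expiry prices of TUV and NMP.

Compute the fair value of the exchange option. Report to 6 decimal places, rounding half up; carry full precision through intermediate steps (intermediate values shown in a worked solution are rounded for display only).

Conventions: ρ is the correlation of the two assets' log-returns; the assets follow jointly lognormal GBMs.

σ_eff = √(σ₁² + σ₂² − 2ρσ₁σ₂) = √(0.5276² + 0.1662² − 2·-0.6996·0.5276·0.1662) = 0.654734
d₁ = (ln(S₁/S₂) + (q₂ − q₁ + σ_eff²/2)T) / (σ_eff√T) = (ln(187.26/189.06) + (0.0 − 0.0 + 0.214338)·2.5964) / 1.054995 = 0.518430
d₂ = d₁ − σ_eff√T = 0.518430 − 1.054995 = -0.536565
N(d₁) = 0.697921,  N(d₂) = 0.295784
V = S₁·e^{−q₁T}·N(d₁) − S₂·e^{−q₂T}·N(d₂) = 130.692645 − 55.920921 = 74.771723
Key observation: r never enters — measured in units of NMP, the claim is a call on S₁/S₂ struck at 1, so only the dividend yields and σ_eff matter.

exchange price = 74.771723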